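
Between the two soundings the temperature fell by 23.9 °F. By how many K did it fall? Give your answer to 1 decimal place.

A change of 1 °C equals a change of 1.8 °F: ΔK = 23.9 × 0.5556 = 13.3 K.

13.3 K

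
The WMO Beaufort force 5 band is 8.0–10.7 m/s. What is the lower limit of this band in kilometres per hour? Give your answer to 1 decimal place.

28.8 km/h

8.0–10.7 m/s × 3.6 = 28.8–38.5 km/h.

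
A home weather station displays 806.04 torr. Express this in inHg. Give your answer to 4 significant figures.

1 mmHg = 0.0393701 inHg, so 806.04 × 0.0393701 = 31.73 inHg.

31.73 inHg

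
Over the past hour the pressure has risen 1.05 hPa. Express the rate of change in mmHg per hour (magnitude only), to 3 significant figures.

0.788 mmHg per hour

1.05 hPa / 1 h × 0.750062 mmHg/hPa = 0.788 mmHg/h.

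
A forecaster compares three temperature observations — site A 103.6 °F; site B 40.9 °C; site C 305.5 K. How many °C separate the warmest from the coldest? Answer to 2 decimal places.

site A: 103.6 °F = 39.778 °C.
site C: 305.5 K = 32.350 °C.
Spread: 40.900 − 32.350 = 8.550 °C.

8.55 °C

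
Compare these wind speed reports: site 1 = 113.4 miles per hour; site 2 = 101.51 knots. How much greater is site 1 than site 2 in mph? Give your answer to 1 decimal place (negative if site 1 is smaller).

site 2: 101.51 kt = 116.816 mph.
Difference: 113.400 − 116.816 = -3.4 mph.

-3.4 mph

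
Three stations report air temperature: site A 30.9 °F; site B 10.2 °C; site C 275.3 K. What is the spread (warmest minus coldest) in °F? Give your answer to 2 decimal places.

19.46 °F

site A: 30.9 °F = -0.611 °C.
site C: 275.3 K = 2.150 °C.
Spread: 10.200 − (-0.611) = 10.811 °C = 19.46 °F.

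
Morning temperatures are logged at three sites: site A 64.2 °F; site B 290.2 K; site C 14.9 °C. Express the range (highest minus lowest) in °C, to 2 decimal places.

site A: 64.2 °F = 17.889 °C.
site B: 290.2 K = 17.050 °C.
Spread: 17.889 − 14.900 = 2.989 °C.

2.99 °C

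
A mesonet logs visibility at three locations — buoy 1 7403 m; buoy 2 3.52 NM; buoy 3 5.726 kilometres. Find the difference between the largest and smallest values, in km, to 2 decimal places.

buoy 1: 7403 m = 7.4030 km.
buoy 2: 3.52 nmi = 6.5190 km.
Spread: 7.4030 − 5.7260 = 1.68 km.

1.68 km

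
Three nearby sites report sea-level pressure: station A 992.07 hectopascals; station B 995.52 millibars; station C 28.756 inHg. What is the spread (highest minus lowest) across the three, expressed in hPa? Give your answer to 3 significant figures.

21.7 hPa

station B: 995.52 mb = 995.520 hPa.
station C: 28.756 inHg = 973.790 hPa.
Spread: 995.520 − 973.790 = 21.7 hPa.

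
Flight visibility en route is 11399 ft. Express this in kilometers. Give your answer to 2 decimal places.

1 ft = 0.0003048 km, so 11399 × 0.0003048 = 3.47 km.

3.47 km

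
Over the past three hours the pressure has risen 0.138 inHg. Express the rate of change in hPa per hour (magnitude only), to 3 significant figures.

1.56 hPa per hour

0.138 inHg / 3 h × 33.8639 hPa/inHg = 1.56 hPa/h.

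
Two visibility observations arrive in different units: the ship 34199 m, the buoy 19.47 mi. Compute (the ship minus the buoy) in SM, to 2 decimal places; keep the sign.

the ship: 34199 m = 21.2503 SM.
Difference: 21.2503 − 19.4700 = 1.78 SM.

1.78 SM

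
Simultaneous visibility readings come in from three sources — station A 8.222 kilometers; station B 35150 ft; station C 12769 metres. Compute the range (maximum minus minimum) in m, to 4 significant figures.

4547 m

station A: 8.222 km = 8222.00 m.
station B: 35150 ft = 10713.72 m.
Spread: 12769.00 − 8222.00 = 4547 m.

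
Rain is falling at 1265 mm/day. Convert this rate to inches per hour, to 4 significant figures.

1265 mm/day × 0.0393701 in/mm × 0.0416667 day/hour = 2.075 in/hour.

2.075 in/hour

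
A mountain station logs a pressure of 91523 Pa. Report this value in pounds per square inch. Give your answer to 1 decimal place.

1 Pa = 0.000145038 psi, so 91523 × 0.000145038 = 13.3 psi.

13.3 psi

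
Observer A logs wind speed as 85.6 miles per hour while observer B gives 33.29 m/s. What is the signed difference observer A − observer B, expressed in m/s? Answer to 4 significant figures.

4.977 m/s

observer A: 85.6 mph = 38.26662 m/s.
Difference: 38.26662 − 33.29000 = 4.977 m/s.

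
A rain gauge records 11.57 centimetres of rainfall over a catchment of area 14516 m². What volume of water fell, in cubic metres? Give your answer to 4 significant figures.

1680 cubic metres

Depth: 11.57 cm × 10 = 115.7 mm.
1 mm over 1 m² is 1 L, so volume = 115.7 × 14516 = 1679501.2 L = 1680 m³.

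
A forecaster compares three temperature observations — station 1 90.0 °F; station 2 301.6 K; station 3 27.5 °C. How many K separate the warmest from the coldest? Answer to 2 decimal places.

station 1: 90.0 °F = 32.222 °C.
station 2: 301.6 K = 28.450 °C.
Spread: 32.222 − 27.500 = 4.722 °C.

4.72 K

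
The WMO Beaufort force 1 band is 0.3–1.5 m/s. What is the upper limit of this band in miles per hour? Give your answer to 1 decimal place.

3.4 mph

0.3–1.5 m/s × 2.237 = 0.7–3.4 mph.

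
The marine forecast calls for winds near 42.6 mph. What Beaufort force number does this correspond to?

42.6 mph = 19.0 m/s, which is Beaufort 8 (gale, 17.2–20.7 m/s).

Beaufort force 8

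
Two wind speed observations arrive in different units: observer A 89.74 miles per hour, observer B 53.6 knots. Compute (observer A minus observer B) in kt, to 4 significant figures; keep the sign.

observer A: 89.74 mph = 77.9819 kt.
Difference: 77.9819 − 53.6000 = 24.38 kt.

24.38 kt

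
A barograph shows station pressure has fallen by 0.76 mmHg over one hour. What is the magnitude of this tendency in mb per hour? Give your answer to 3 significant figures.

0.76 mmHg / 1 h × 1.33322 mb/mmHg = 1.01 mb/h.

1.01 mb per hour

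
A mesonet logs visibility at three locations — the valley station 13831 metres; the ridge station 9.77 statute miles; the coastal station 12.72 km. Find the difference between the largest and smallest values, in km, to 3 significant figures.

the valley station: 13831 m = 13.8310 km.
the ridge station: 9.77 SM = 15.7233 km.
Spread: 15.7233 − 12.7200 = 3.00 km.

3.00 km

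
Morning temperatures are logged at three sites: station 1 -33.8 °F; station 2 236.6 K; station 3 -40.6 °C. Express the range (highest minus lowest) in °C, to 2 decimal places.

station 1: -33.8 °F = -36.556 °C.
station 2: 236.6 K = -36.550 °C.
Spread: (-36.550) − (-40.600) = 4.050 °C.

4.05 °C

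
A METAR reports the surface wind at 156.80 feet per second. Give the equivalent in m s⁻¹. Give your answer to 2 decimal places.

47.79 m/s

1 ft/s = 0.3048 m/s, so 156.80 × 0.3048 = 47.79 m/s.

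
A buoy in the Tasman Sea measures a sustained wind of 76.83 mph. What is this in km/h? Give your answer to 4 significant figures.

1 mph = 1.60934 km/h, so 76.83 × 1.60934 = 123.6 km/h.

123.6 km/h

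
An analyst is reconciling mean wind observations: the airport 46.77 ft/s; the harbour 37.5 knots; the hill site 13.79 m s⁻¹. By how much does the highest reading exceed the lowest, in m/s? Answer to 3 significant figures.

5.50 m/s

the airport: 46.77 ft/s = 14.2555 m/s.
the harbour: 37.5 kt = 19.2917 m/s.
Spread: 19.2917 − 13.7900 = 5.50 m/s.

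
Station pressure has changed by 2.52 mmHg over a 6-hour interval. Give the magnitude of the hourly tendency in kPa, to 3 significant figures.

2.52 mmHg / 6 h × 0.133322 kPa/mmHg = 0.0560 kPa/h.

0.0560 kPa per hour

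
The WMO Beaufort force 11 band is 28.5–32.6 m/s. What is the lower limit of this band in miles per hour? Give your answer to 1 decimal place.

28.5–32.6 m/s × 2.237 = 63.8–72.9 mph.

63.8 mph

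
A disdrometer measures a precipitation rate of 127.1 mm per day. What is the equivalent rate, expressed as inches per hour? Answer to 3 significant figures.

0.208 in/hour

127.1 mm/day × 0.0393701 in/mm × 0.0416667 day/hour = 0.208 in/hour.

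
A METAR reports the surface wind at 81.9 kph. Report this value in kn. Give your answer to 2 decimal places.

44.22 kt

1 km/h = 0.539957 kt, so 81.9 × 0.539957 = 44.22 kt.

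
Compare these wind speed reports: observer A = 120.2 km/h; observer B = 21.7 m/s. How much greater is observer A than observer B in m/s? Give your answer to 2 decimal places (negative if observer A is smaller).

11.69 m/s

observer A: 120.2 km/h = 33.3889 m/s.
Difference: 33.3889 − 21.7000 = 11.69 m/s.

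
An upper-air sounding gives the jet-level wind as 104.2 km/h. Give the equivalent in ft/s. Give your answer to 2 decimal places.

1 km/h = 0.911344 ft/s, so 104.2 × 0.911344 = 94.96 ft/s.

94.96 ft/s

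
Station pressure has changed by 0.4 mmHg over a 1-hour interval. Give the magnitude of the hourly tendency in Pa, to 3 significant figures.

53.3 Pa per hour

0.4 mmHg / 1 h × 133.322 Pa/mmHg = 53.3 Pa/h.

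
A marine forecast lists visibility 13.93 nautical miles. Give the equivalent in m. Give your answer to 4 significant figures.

1 nmi = 1852 m, so 13.93 × 1852 = 25800 m.

25800 m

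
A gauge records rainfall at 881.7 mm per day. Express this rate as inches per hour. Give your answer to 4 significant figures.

1.446 in/hour

881.7 mm/day × 0.0393701 in/mm × 0.0416667 day/hour = 1.446 in/hour.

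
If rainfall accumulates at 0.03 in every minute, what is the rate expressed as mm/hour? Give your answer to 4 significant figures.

45.72 mm/hour

0.03 in/minute × 25.4 mm/in × 60 minute/hour = 45.72 mm/hour.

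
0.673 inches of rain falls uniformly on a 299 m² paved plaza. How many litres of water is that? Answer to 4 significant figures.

Depth: 0.673 in × 25.4 = 17.0942 mm.
1 mm over 1 m² is 1 L, so volume = 17.0942 × 299 = 5111.1658 L ≈ 5111 L.

5111 litres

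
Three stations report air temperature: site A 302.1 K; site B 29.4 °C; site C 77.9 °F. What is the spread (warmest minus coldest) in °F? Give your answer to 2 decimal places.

site A: 302.1 K = 28.950 °C.
site C: 77.9 °F = 25.500 °C.
Spread: 29.400 − 25.500 = 3.900 °C = 7.02 °F.

7.02 °F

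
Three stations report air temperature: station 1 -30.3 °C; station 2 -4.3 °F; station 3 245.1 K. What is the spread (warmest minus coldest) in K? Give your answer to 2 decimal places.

station 2: -4.3 °F = -20.167 °C.
station 3: 245.1 K = -28.050 °C.
Spread: (-20.167) − (-30.300) = 10.133 °C.

10.13 K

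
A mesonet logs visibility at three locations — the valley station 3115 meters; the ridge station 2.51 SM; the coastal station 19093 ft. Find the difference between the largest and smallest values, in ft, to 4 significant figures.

the valley station: 3115 m = 10219.82 ft.
the ridge station: 2.51 SM = 13252.80 ft.
Spread: 19093.00 − 10219.82 = 8873 ft.

8873 ft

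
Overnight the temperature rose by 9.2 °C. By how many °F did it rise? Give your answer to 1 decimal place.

A change of 1 °C equals a change of 1.8 °F: Δ°F = 9.2 × 1.8 = 16.6 °F.

16.6 °F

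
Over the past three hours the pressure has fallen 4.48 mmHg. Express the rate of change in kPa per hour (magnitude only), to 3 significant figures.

0.199 kPa per hour

4.48 mmHg / 3 h × 0.133322 kPa/mmHg = 0.199 kPa/h.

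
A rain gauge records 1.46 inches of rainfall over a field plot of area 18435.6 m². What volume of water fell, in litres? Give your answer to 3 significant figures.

Depth: 1.46 in × 25.4 = 37.084 mm.
1 mm over 1 m² is 1 L, so volume = 37.084 × 18435.6 = 683665.79 L ≈ 684000 L.

684000 litres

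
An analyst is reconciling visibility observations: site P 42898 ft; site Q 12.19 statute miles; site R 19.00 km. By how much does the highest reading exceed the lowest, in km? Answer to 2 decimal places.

6.54 km

site P: 42898 ft = 13.0753 km.
site Q: 12.19 SM = 19.6179 km.
Spread: 19.6179 − 13.0753 = 6.54 km.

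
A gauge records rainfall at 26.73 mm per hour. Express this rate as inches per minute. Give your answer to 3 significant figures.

26.73 mm/hour × 0.0393701 in/mm × 0.0166667 hour/minute = 0.0175 in/minute.

0.0175 in/minute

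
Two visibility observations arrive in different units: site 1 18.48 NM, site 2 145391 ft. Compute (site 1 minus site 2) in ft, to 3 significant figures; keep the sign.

-33100 ft

site 1: 18.48 nmi = 112286.61 ft.
Difference: 112286.61 − 145391.00 = -33100 ft.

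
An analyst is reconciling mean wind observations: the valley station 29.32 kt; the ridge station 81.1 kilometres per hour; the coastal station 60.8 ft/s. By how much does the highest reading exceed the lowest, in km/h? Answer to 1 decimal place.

the valley station: 29.32 kt = 54.301 km/h.
the coastal station: 60.8 ft/s = 66.715 km/h.
Spread: 81.100 − 54.301 = 26.8 km/h.

26.8 km/h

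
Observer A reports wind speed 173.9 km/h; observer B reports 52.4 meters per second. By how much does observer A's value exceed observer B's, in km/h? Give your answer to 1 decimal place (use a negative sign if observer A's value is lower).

-14.7 km/h

observer B: 52.4 m/s = 188.640 km/h.
Difference: 173.900 − 188.640 = -14.7 km/h.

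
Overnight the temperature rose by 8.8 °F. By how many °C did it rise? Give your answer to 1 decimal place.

A change of 1 °C equals a change of 1.8 °F: Δ°C = 8.8 × 0.5556 = 4.9 °C.

4.9 °C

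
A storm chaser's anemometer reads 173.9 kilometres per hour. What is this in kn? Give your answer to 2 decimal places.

93.90 kt

1 km/h = 0.539957 kt, so 173.9 × 0.539957 = 93.90 kt.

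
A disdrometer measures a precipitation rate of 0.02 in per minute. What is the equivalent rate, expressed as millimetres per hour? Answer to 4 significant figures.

30.48 mm/hour

0.02 in/minute × 25.4 mm/in × 60 minute/hour = 30.48 mm/hour.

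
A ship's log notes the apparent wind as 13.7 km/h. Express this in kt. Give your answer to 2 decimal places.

1 km/h = 0.539957 kt, so 13.7 × 0.539957 = 7.40 kt.

7.40 kt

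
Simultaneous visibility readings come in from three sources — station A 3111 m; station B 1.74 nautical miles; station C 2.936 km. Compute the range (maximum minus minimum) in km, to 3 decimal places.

station A: 3111 m = 3.11100 km.
station B: 1.74 nmi = 3.22248 km.
Spread: 3.22248 − 2.93600 = 0.286 km.

0.286 km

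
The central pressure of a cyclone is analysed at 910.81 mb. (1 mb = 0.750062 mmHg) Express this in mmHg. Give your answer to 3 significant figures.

1 mb = 0.750062 mmHg, so 910.81 × 0.750062 = 683 mmHg.

683 mmHg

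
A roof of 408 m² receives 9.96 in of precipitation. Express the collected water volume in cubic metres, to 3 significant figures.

103 cubic metres

Depth: 9.96 in × 25.4 = 252.984 mm.
1 mm over 1 m² is 1 L, so volume = 252.984 × 408 = 103217.47 L = 103 m³.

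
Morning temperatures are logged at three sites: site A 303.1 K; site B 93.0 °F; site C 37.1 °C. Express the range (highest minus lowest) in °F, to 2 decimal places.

site A: 303.1 K = 29.950 °C.
site B: 93.0 °F = 33.889 °C.
Spread: 37.100 − 29.950 = 7.150 °C = 12.87 °F.

12.87 °F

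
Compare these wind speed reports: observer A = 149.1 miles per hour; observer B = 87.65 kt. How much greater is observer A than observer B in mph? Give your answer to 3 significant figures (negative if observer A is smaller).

48.2 mph

observer B: 87.65 kt = 100.866 mph.
Difference: 149.100 − 100.866 = 48.2 mph.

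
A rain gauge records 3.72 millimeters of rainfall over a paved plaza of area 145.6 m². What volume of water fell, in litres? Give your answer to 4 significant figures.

1 mm over 1 m² is 1 L, so volume = 3.72 × 145.6 = 541.632 L ≈ 541.6 L.

541.6 litres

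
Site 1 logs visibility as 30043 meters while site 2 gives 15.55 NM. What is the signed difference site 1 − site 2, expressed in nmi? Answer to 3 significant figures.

0.672 nmi

site 1: 30043 m = 16.22192 nmi.
Difference: 16.22192 − 15.55000 = 0.672 nmi.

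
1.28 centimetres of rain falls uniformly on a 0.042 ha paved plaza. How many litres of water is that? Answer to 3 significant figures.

Depth: 1.28 cm × 10 = 12.8 mm.
Area: 0.042 ha = 420 m².
1 mm over 1 m² is 1 L, so volume = 12.8 × 420 = 5376 L ≈ 5380 L.

5380 litres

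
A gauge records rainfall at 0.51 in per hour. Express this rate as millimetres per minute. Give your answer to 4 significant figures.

0.51 in/hour × 25.4 mm/in × 0.0166667 hour/minute = 0.2159 mm/minute.

0.2159 mm/minute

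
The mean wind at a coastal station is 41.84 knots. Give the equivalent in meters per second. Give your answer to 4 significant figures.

21.52 m/s

1 kt = 0.514444 m/s, so 41.84 × 0.514444 = 21.52 m/s.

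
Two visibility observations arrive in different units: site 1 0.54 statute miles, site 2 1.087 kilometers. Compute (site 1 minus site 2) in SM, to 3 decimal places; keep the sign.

site 2: 1.087 km = 0.67543 SM.
Difference: 0.54000 − 0.67543 = -0.135 SM.

-0.135 SM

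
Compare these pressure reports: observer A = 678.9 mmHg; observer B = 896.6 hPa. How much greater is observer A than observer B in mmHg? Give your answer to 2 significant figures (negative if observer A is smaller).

observer B: 896.6 hPa = 672.505 mmHg.
Difference: 678.900 − 672.505 = 6.4 mmHg.

6.4 mmHg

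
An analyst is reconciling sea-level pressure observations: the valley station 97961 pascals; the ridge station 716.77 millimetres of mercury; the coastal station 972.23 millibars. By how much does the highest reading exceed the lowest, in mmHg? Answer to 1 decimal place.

the valley station: 97961 Pa = 734.768 mmHg.
the coastal station: 972.23 mb = 729.232 mmHg.
Spread: 734.768 − 716.770 = 18.0 mmHg.

18.0 mmHg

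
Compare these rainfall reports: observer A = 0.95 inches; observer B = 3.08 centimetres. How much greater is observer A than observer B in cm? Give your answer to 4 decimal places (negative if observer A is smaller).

-0.6670 cm

observer A: 0.95 in = 2.413000 cm.
Difference: 2.413000 − 3.080000 = -0.6670 cm.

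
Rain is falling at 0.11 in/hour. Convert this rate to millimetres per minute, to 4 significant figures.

0.04657 mm/minute

0.11 in/hour × 25.4 mm/in × 0.0166667 hour/minute = 0.04657 mm/minute.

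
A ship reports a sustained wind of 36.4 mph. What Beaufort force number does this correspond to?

36.4 mph = 16.3 m/s, which is Beaufort 7 (near gale, 13.9–17.1 m/s).

Beaufort force 7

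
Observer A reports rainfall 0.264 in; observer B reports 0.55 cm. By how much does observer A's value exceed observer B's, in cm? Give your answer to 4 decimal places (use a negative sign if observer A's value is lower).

0.1206 cm

observer A: 0.264 in = 0.670560 cm.
Difference: 0.670560 − 0.550000 = 0.1206 cm.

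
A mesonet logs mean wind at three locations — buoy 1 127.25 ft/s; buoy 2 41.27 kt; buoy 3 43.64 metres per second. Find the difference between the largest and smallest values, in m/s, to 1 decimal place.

buoy 1: 127.25 ft/s = 38.786 m/s.
buoy 2: 41.27 kt = 21.231 m/s.
Spread: 43.640 − 21.231 = 22.4 m/s.

22.4 m/s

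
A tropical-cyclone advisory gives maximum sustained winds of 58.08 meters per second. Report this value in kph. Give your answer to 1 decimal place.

209.1 km/h

1 m/s = 3.6 km/h, so 58.08 × 3.6 = 209.1 km/h.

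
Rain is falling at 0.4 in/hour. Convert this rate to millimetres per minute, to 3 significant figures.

0.169 mm/minute

0.4 in/hour × 25.4 mm/in × 0.0166667 hour/minute = 0.169 mm/minute.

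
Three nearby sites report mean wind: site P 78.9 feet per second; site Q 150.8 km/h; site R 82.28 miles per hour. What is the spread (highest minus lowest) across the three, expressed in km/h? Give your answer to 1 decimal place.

site P: 78.9 ft/s = 86.575 km/h.
site R: 82.28 mph = 132.417 km/h.
Spread: 150.800 − 86.575 = 64.2 km/h.

64.2 km/h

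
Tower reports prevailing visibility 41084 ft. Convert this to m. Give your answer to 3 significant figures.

12500 m

1 ft = 0.3048 m, so 41084 × 0.3048 = 12500 m.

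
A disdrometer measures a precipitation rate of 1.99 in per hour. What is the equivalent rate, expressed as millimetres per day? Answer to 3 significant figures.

1210 mm/day

1.99 in/hour × 25.4 mm/in × 24 hour/day = 1210 mm/day.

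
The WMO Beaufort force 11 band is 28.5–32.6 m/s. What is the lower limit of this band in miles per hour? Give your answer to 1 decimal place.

63.8 mph

28.5–32.6 m/s × 2.237 = 63.8–72.9 mph.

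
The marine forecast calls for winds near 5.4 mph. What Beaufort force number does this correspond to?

Beaufort force 2

5.4 mph = 2.4 m/s, which is Beaufort 2 (light breeze, 1.6–3.3 m/s).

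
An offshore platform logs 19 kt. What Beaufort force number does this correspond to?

19 kt lies in the Beaufort 5 band (fresh breeze, 17–21 kt).

Beaufort force 5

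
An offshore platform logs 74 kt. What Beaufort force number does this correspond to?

74 kt lies in the Beaufort 12 band (hurricane force, ≥64 kt).

Beaufort force 12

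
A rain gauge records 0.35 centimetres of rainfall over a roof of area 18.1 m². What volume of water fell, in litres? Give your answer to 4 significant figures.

Depth: 0.35 cm × 10 = 3.5 mm.
1 mm over 1 m² is 1 L, so volume = 3.5 × 18.1 = 63.35 L.

63.35 litres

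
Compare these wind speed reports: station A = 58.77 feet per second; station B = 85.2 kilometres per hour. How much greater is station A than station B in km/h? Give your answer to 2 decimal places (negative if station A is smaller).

-20.71 km/h

station A: 58.77 ft/s = 64.4871 km/h.
Difference: 64.4871 − 85.2000 = -20.71 km/h.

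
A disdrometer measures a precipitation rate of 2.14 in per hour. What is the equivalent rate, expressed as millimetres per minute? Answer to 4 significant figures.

0.9059 mm/minute

2.14 in/hour × 25.4 mm/in × 0.0166667 hour/minute = 0.9059 mm/minute.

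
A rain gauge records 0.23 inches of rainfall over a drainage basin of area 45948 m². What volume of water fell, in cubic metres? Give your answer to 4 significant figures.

268.4 cubic metres

Depth: 0.23 in × 25.4 = 5.842 mm.
1 mm over 1 m² is 1 L, so volume = 5.842 × 45948 = 268428.22 L = 268.4 m³.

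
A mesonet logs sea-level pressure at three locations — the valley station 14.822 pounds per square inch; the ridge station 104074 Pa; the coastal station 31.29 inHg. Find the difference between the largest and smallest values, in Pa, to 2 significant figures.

the valley station: 14.822 psi = 102194.09 Pa.
the coastal station: 31.29 inHg = 105960.11 Pa.
Spread: 105960.11 − 102194.09 = 3800 Pa.

3800 Pa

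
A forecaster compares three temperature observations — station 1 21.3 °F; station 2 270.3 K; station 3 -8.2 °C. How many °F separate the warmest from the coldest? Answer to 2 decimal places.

9.63 °F

station 1: 21.3 °F = -5.944 °C.
station 2: 270.3 K = -2.850 °C.
Spread: (-2.850) − (-8.200) = 5.350 °C = 9.63 °F.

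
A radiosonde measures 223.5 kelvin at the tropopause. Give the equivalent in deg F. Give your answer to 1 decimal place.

First to °C: -49.65 °C.
Then to °F: -57.4 °F.

-57.4 °F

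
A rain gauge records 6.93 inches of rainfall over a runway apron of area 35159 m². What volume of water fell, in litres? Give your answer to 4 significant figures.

Depth: 6.93 in × 25.4 = 176.022 mm.
1 mm over 1 m² is 1 L, so volume = 176.022 × 35159 = 6188757.5 L ≈ 6189000 L.

6189000 litres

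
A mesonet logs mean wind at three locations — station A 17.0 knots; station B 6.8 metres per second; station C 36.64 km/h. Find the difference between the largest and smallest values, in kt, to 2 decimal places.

station B: 6.8 m/s = 13.2181 kt.
station C: 36.64 km/h = 19.7840 kt.
Spread: 19.7840 − 13.2181 = 6.57 kt.

6.57 kt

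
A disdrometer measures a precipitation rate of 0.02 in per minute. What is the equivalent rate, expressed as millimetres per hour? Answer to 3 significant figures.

30.5 mm/hour

0.02 in/minute × 25.4 mm/in × 60 minute/hour = 30.5 mm/hour.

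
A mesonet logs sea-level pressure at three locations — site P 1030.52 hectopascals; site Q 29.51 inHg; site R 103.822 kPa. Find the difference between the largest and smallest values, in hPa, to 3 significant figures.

site Q: 29.51 inHg = 999.323 hPa.
site R: 103.822 kPa = 1038.220 hPa.
Spread: 1038.220 − 999.323 = 38.9 hPa.

38.9 hPa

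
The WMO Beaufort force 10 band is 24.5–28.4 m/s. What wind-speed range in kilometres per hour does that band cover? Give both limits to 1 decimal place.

88.2 to 102.2 km/h

24.5–28.4 m/s × 3.6 = 88.2–102.2 km/h.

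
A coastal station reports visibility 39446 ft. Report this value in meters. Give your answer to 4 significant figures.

1 ft = 0.3048 m, so 39446 × 0.3048 = 12020 m.

12020 m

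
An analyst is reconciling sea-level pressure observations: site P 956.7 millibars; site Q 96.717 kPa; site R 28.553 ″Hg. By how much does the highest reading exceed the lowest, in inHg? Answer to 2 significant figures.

0.31 inHg

site P: 956.7 mb = 28.2513 inHg.
site Q: 96.717 kPa = 28.5605 inHg.
Spread: 28.5605 − 28.2513 = 0.31 inHg.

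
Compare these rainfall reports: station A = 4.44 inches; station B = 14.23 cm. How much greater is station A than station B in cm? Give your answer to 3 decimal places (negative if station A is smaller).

-2.952 cm

station A: 4.44 in = 11.27760 cm.
Difference: 11.27760 − 14.23000 = -2.952 cm.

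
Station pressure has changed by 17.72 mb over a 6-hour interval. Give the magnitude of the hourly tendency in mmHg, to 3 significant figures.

17.72 mb / 6 h × 0.750062 mmHg/mb = 2.22 mmHg/h.

2.22 mmHg per hour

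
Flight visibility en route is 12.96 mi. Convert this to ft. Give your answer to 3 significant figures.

68400 ft

1 SM = 5280 ft, so 12.96 × 5280 = 68400 ft.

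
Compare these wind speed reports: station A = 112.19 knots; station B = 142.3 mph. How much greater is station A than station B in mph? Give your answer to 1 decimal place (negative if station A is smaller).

-13.2 mph

station A: 112.19 kt = 129.106 mph.
Difference: 129.106 − 142.300 = -13.2 mph.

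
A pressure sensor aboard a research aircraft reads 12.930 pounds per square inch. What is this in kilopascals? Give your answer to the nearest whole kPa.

1 psi = 6.89476 kPa, so 12.930 × 6.89476 = 89 kPa.

89 kPa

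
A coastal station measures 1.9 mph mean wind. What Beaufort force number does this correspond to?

1.9 mph = 0.8 m/s, which is Beaufort 1 (light air, 0.3–1.5 m/s).

Beaufort force 1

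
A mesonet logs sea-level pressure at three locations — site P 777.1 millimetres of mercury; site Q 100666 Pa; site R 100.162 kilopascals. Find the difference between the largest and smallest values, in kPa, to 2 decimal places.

3.44 kPa

site P: 777.1 mmHg = 103.6048 kPa.
site Q: 100666 Pa = 100.6660 kPa.
Spread: 103.6048 − 100.1620 = 3.44 kPa.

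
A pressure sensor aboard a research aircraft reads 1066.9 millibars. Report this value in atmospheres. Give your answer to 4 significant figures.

1 mb = 0.000986923 atm, so 1066.9 × 0.000986923 = 1.053 atm.

1.053 atm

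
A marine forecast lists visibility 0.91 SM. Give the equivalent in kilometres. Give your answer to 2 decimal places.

1.46 km

1 SM = 1.60934 km, so 0.91 × 1.60934 = 1.46 km.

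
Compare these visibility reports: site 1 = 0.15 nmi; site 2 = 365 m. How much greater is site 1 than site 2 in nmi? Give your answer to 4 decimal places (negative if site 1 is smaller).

site 2: 365 m = 0.197084 nmi.
Difference: 0.150000 − 0.197084 = -0.0471 nmi.

-0.0471 nmi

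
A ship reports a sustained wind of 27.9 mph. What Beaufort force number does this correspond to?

Beaufort force 6

27.9 mph = 12.5 m/s, which is Beaufort 6 (strong breeze, 10.8–13.8 m/s).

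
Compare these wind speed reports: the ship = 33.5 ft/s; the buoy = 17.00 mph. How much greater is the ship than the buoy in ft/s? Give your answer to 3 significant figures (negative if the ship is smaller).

the buoy: 17.00 mph = 24.9333 ft/s.
Difference: 33.5000 − 24.9333 = 8.57 ft/s.

8.57 ft/s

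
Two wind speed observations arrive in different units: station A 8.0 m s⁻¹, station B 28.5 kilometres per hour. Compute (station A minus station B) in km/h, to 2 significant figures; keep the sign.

station A: 8.0 m/s = 28.8000 km/h.
Difference: 28.8000 − 28.5000 = 0.30 km/h.

0.30 km/h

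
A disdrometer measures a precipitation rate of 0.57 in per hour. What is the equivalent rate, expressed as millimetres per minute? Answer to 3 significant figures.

0.241 mm/minute

0.57 in/hour × 25.4 mm/in × 0.0166667 hour/minute = 0.241 mm/minute.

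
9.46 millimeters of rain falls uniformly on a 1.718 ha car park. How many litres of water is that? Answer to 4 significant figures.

162500 litres

Area: 1.718 ha = 17180 m².
1 mm over 1 m² is 1 L, so volume = 9.46 × 17180 = 162522.8 L ≈ 162500 L.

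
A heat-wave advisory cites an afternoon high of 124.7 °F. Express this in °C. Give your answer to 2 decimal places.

51.50 °C

°C = (°F − 32) × 5/9 = (124.7 − 32) / 1.8 = 51.50 °C.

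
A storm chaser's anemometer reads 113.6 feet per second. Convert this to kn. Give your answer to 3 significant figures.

1 ft/s = 0.592484 kt, so 113.6 × 0.592484 = 67.3 kt.

67.3 kt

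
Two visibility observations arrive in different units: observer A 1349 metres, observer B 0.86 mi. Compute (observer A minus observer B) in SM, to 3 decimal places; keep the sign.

observer A: 1349 m = 0.83823 SM.
Difference: 0.83823 − 0.86000 = -0.022 SM.

-0.022 SM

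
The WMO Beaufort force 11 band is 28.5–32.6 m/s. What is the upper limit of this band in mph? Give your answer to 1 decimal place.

28.5–32.6 m/s × 2.237 = 63.8–72.9 mph.

72.9 mph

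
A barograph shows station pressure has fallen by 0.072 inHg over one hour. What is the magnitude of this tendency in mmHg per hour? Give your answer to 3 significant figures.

0.072 inHg / 1 h × 25.4 mmHg/inHg = 1.83 mmHg/h.

1.83 mmHg per hour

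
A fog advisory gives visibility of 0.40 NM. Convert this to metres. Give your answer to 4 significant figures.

1 nmi = 1852 m, so 0.40 × 1852 = 740.8 m.

740.8 m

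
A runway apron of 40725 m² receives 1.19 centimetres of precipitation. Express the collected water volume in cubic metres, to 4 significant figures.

Depth: 1.19 cm × 10 = 11.9 mm.
1 mm over 1 m² is 1 L, so volume = 11.9 × 40725 = 484627.5 L = 484.6 m³.

484.6 cubic metres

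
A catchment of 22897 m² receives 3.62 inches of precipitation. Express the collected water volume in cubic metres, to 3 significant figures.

Depth: 3.62 in × 25.4 = 91.948 mm.
1 mm over 1 m² is 1 L, so volume = 91.948 × 22897 = 2105333.4 L = 2110 m³.

2110 cubic metres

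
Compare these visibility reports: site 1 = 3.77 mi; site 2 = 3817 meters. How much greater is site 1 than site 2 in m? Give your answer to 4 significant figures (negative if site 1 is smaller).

site 1: 3.77 SM = 6067.23 m.
Difference: 6067.23 − 3817.00 = 2250 m.

2250 m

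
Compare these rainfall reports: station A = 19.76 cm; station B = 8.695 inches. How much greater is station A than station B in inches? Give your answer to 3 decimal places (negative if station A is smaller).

station A: 19.76 cm = 7.77953 in.
Difference: 7.77953 − 8.69500 = -0.915 in.

-0.915 in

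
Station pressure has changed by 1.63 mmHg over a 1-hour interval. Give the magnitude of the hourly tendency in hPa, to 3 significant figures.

2.17 hPa per hour

1.63 mmHg / 1 h × 1.33322 hPa/mmHg = 2.17 hPa/h.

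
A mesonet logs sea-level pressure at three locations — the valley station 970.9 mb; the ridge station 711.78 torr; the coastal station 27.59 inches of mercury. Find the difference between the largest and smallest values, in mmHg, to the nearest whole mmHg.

27 mmHg

the valley station: 970.9 mb = 728.23 mmHg.
the coastal station: 27.59 inHg = 700.79 mmHg.
Spread: 728.23 − 700.79 = 27 mmHg.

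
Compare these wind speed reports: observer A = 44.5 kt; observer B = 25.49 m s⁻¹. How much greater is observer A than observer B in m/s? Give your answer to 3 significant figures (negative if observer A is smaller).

-2.60 m/s

observer A: 44.5 kt = 22.8928 m/s.
Difference: 22.8928 − 25.4900 = -2.60 m/s.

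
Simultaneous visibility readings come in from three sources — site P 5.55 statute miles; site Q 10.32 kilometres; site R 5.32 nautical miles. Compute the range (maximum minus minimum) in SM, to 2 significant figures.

site Q: 10.32 km = 6.4126 SM.
site R: 5.32 nmi = 6.1221 SM.
Spread: 6.4126 − 5.5500 = 0.86 SM.

0.86 SM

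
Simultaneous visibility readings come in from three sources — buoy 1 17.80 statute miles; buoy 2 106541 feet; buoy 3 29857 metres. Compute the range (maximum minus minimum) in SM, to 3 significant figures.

2.38 SM

buoy 2: 106541 ft = 20.1782 SM.
buoy 3: 29857 m = 18.5523 SM.
Spread: 20.1782 − 17.8000 = 2.38 SM.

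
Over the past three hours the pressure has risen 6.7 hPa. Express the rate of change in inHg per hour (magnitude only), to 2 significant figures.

6.7 hPa / 3 h × 0.02953 inHg/hPa = 0.066 inHg/h.

0.066 inHg per hour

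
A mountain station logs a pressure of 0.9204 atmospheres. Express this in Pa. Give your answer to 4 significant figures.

1 atm = 101325 Pa, so 0.9204 × 101325 = 93260 Pa.

93260 Pa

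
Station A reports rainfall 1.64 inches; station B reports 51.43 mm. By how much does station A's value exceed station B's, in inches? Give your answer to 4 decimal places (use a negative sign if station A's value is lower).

station B: 51.43 mm = 2.024803 in.
Difference: 1.640000 − 2.024803 = -0.3848 in.

-0.3848 in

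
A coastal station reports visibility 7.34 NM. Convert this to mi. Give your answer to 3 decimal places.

8.447 SM

1 nmi = 1.15078 SM, so 7.34 × 1.15078 = 8.447 SM.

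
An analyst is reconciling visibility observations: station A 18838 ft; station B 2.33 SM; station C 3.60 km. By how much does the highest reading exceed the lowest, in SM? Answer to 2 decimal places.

1.33 SM

station A: 18838 ft = 3.5678 SM.
station C: 3.60 km = 2.2369 SM.
Spread: 3.5678 − 2.2369 = 1.33 SM.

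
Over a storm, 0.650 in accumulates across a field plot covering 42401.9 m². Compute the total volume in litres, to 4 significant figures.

700100 litres

Depth: 0.650 in × 25.4 = 16.51 mm.
1 mm over 1 m² is 1 L, so volume = 16.51 × 42401.9 = 700055.37 L ≈ 700100 L.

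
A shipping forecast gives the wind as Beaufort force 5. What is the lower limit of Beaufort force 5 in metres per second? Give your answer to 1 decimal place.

8.0 m/s

Beaufort 5 (fresh breeze) spans 8.0–10.7 m/s.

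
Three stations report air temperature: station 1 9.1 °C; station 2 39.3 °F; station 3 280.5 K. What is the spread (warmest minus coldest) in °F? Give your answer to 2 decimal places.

station 2: 39.3 °F = 4.056 °C.
station 3: 280.5 K = 7.350 °C.
Spread: 9.100 − 4.056 = 5.044 °C = 9.08 °F.

9.08 °F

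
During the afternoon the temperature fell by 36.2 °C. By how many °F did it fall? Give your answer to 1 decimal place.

A change of 1 °C equals a change of 1.8 °F: Δ°F = 36.2 × 1.8 = 65.2 °F.

65.2 °F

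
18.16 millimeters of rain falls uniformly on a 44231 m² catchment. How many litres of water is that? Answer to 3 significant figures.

1 mm over 1 m² is 1 L, so volume = 18.16 × 44231 = 803234.96 L ≈ 803000 L.

803000 litres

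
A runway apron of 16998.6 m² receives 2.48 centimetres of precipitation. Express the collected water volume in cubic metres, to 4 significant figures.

Depth: 2.48 cm × 10 = 24.8 mm.
1 mm over 1 m² is 1 L, so volume = 24.8 × 16998.6 = 421565.28 L = 421.6 m³.

421.6 cubic metres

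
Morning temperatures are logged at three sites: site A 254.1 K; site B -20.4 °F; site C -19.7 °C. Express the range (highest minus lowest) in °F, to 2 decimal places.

18.11 °F

site A: 254.1 K = -19.050 °C.
site B: -20.4 °F = -29.111 °C.
Spread: (-19.050) − (-29.111) = 10.061 °C = 18.11 °F.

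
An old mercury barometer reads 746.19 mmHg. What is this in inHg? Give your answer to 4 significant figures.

1 mmHg = 0.0393701 inHg, so 746.19 × 0.0393701 = 29.38 inHg.

29.38 inHg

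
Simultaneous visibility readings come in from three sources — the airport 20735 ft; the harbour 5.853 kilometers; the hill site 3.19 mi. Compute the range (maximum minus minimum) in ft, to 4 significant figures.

the harbour: 5.853 km = 19202.76 ft.
the hill site: 3.19 SM = 16843.20 ft.
Spread: 20735.00 − 16843.20 = 3892 ft.

3892 ft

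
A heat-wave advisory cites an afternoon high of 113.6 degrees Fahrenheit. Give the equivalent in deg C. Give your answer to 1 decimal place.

45.3 °C

°C = (°F − 32) × 5/9 = (113.6 − 32) / 1.8 = 45.3 °C.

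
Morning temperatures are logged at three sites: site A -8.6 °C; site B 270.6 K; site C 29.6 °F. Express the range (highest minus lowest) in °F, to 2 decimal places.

site B: 270.6 K = -2.550 °C.
site C: 29.6 °F = -1.333 °C.
Spread: (-1.333) − (-8.600) = 7.267 °C = 13.08 °F.

13.08 °F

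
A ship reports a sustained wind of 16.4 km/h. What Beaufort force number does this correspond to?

16.4 km/h = 4.6 m/s, which is Beaufort 3 (gentle breeze, 3.4–5.4 m/s).

Beaufort force 3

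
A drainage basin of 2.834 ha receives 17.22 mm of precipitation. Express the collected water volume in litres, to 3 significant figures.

488000 litres

Area: 2.834 ha = 28340 m².
1 mm over 1 m² is 1 L, so volume = 17.22 × 28340 = 488014.8 L ≈ 488000 L.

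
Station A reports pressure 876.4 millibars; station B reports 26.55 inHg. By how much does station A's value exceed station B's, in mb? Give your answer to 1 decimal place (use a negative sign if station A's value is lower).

-22.7 mb

station B: 26.55 inHg = 899.086 mb.
Difference: 876.400 − 899.086 = -22.7 mb.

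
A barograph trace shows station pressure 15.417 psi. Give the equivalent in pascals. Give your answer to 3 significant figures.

106000 Pa

1 psi = 6894.76 Pa, so 15.417 × 6894.76 = 106000 Pa.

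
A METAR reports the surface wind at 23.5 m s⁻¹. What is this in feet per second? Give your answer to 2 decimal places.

1 m/s = 3.28084 ft/s, so 23.5 × 3.28084 = 77.10 ft/s.

77.10 ft/s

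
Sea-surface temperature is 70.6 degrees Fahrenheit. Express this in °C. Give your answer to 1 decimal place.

°C = (°F − 32) × 5/9 = (70.6 − 32) / 1.8 = 21.4 °C.

21.4 °C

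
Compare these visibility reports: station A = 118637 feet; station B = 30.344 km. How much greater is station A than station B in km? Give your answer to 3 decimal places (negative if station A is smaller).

5.817 km

station A: 118637 ft = 36.16056 km.
Difference: 36.16056 − 30.34400 = 5.817 km.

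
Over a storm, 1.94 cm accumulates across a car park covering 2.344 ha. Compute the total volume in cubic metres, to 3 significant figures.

Depth: 1.94 cm × 10 = 19.4 mm.
Area: 2.344 ha = 23440 m².
1 mm over 1 m² is 1 L, so volume = 19.4 × 23440 = 454736 L = 455 m³.

455 cubic metres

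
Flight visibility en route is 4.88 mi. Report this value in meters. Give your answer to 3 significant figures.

1 SM = 1609.34 m, so 4.88 × 1609.34 = 7850 m.

7850 m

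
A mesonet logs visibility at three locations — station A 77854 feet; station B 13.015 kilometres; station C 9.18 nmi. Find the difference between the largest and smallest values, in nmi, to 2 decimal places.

5.79 nmi

station A: 77854 ft = 12.8131 nmi.
station B: 13.015 km = 7.0275 nmi.
Spread: 12.8131 − 7.0275 = 5.79 nmi.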